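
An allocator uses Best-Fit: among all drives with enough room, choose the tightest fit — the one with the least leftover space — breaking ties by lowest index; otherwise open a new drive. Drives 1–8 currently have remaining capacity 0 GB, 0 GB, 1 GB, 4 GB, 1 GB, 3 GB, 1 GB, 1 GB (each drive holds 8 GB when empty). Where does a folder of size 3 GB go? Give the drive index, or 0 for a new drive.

Drives with room: drive 4 (4 GB), drive 6 (3 GB).
Tightest fit is drive 6 with 3 GB free.

6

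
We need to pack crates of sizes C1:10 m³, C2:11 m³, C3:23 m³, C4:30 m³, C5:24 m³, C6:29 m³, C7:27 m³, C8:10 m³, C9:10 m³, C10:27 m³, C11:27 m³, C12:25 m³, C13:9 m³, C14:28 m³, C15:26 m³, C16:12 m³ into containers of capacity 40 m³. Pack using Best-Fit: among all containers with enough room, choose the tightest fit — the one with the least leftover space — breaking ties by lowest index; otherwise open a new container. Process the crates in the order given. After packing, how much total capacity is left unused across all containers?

112

container 1: place C1 (10 m³), 30 m³ left
container 1: place C2 (11 m³), 19 m³ left
container 2: place C3 (23 m³), 17 m³ left
container 3: place C4 (30 m³), 10 m³ left
container 4: place C5 (24 m³), 16 m³ left
container 5: place C6 (29 m³), 11 m³ left
container 6: place C7 (27 m³), 13 m³ left
container 3: place C8 (10 m³), 0 m³ left
container 5: place C9 (10 m³), 1 m³ left
container 7: place C10 (27 m³), 13 m³ left
container 8: place C11 (27 m³), 13 m³ left
container 9: place C12 (25 m³), 15 m³ left
container 6: place C13 (9 m³), 4 m³ left
container 10: place C14 (28 m³), 12 m³ left
container 11: place C15 (26 m³), 14 m³ left
container 10: place C16 (12 m³), 0 m³ left
11 containers × 40 m³ = 440 m³; used 328 m³; unused 112 m³.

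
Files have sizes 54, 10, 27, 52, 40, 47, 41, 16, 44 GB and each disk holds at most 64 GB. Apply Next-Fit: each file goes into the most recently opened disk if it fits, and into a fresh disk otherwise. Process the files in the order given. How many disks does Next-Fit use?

54 GB → disk 1 (remaining 10 GB)
10 GB → disk 1 (remaining 0 GB)
27 GB → disk 2 (remaining 37 GB)
52 GB → disk 3 (remaining 12 GB)
40 GB → disk 4 (remaining 24 GB)
47 GB → disk 5 (remaining 17 GB)
41 GB → disk 6 (remaining 23 GB)
16 GB → disk 6 (remaining 7 GB)
44 GB → disk 7 (remaining 20 GB)

7 disks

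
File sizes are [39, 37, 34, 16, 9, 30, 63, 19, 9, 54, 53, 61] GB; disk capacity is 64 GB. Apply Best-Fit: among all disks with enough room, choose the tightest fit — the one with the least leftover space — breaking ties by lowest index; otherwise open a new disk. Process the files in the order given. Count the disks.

7 disks

39 GB → disk 1 (remaining 25 GB)
37 GB → disk 2 (remaining 27 GB)
34 GB → disk 3 (remaining 30 GB)
16 GB → disk 1 (remaining 9 GB)
9 GB → disk 1 (remaining 0 GB)
30 GB → disk 3 (remaining 0 GB)
63 GB → disk 4 (remaining 1 GB)
19 GB → disk 2 (remaining 8 GB)
9 GB → disk 5 (remaining 55 GB)
54 GB → disk 5 (remaining 1 GB)
53 GB → disk 6 (remaining 11 GB)
61 GB → disk 7 (remaining 3 GB)
Final disks: [39,16,9] [37,19] [34,30] [63] [9,54] [53] [61].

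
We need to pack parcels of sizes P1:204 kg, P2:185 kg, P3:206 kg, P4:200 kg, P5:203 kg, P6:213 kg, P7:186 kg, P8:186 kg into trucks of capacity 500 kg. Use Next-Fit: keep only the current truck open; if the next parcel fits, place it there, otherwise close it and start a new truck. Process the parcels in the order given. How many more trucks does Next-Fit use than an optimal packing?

Next-Fit: [204,185] [206,200] [203,213] [186,186] → 4 trucks.
Total size 1583 kg; any packing needs at least ⌈1583/500⌉ = 4 trucks.
So 4 is already optimal.

0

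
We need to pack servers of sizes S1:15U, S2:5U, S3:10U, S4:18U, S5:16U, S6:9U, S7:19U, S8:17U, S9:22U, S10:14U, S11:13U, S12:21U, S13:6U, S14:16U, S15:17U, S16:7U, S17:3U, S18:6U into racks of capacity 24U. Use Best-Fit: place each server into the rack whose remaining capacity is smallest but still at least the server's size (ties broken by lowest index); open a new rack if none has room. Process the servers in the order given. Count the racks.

rack 1: place S1 (15U), 9U left
rack 1: place S2 (5U), 4U left
rack 2: place S3 (10U), 14U left
rack 3: place S4 (18U), 6U left
rack 4: place S5 (16U), 8U left
rack 2: place S6 (9U), 5U left
rack 5: place S7 (19U), 5U left
rack 6: place S8 (17U), 7U left
rack 7: place S9 (22U), 2U left
rack 8: place S10 (14U), 10U left
rack 9: place S11 (13U), 11U left
rack 10: place S12 (21U), 3U left
rack 3: place S13 (6U), 0U left
rack 11: place S14 (16U), 8U left
rack 12: place S15 (17U), 7U left
rack 6: place S16 (7U), 0U left
rack 10: place S17 (3U), 0U left
rack 12: place S18 (6U), 1U left
Final racks: [15,5] [10,9] [18,6] [16] [19] [17,7] [22] [14] [13] [21,3] [16] [17,6].

12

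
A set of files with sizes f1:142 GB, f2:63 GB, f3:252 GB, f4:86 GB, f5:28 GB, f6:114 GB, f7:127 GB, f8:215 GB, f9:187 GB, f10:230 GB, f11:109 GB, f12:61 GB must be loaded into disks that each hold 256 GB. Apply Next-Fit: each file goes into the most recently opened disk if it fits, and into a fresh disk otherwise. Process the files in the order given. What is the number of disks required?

Put f1 (142 GB) in disk 1; 114 GB remain.
Put f2 (63 GB) in disk 1; 51 GB remain.
Put f3 (252 GB) in disk 2; 4 GB remain.
Put f4 (86 GB) in disk 3; 170 GB remain.
Put f5 (28 GB) in disk 3; 142 GB remain.
Put f6 (114 GB) in disk 3; 28 GB remain.
Put f7 (127 GB) in disk 4; 129 GB remain.
Put f8 (215 GB) in disk 5; 41 GB remain.
Put f9 (187 GB) in disk 6; 69 GB remain.
Put f10 (230 GB) in disk 7; 26 GB remain.
Put f11 (109 GB) in disk 8; 147 GB remain.
Put f12 (61 GB) in disk 8; 86 GB remain.
Final disks: [142,63] [252] [86,28,114] [127] [215] [187] [230] [109,61].

8 disks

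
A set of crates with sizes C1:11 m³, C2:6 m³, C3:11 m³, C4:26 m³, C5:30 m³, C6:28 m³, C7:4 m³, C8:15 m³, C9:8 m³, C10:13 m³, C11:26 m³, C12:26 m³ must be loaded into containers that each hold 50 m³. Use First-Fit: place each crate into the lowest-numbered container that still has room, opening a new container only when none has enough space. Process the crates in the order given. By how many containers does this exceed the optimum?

First-Fit: [11,6,11,4,15] [26,8,13] [30] [28] [26] [26] → 6 containers.
Total size 204 m³; any packing needs at least ⌈204/50⌉ = 5 containers.
An optimal packing achieves that bound: [30,15,4] [28,13,8] [26,11,11] [26,6] [26] → 5 containers.
Excess: 6 − 5 = 1.

1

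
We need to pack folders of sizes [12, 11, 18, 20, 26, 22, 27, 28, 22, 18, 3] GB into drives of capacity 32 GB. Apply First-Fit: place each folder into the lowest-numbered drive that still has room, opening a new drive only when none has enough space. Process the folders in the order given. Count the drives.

9

drive 1: place 12 GB, 20 GB left
drive 1: place 11 GB, 9 GB left
drive 2: place 18 GB, 14 GB left
drive 3: place 20 GB, 12 GB left
drive 4: place 26 GB, 6 GB left
drive 5: place 22 GB, 10 GB left
drive 6: place 27 GB, 5 GB left
drive 7: place 28 GB, 4 GB left
drive 8: place 22 GB, 10 GB left
drive 9: place 18 GB, 14 GB left
drive 1: place 3 GB, 6 GB left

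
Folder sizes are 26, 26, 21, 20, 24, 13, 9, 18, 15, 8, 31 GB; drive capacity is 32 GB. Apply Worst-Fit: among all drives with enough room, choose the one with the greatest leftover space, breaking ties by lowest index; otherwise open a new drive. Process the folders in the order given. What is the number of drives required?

9 drives

Put 26 GB in drive 1; 6 GB remain.
Put 26 GB in drive 2; 6 GB remain.
Put 21 GB in drive 3; 11 GB remain.
Put 20 GB in drive 4; 12 GB remain.
Put 24 GB in drive 5; 8 GB remain.
Put 13 GB in drive 6; 19 GB remain.
Put 9 GB in drive 6; 10 GB remain.
Put 18 GB in drive 7; 14 GB remain.
Put 15 GB in drive 8; 17 GB remain.
Put 8 GB in drive 8; 9 GB remain.
Put 31 GB in drive 9; 1 GB remain.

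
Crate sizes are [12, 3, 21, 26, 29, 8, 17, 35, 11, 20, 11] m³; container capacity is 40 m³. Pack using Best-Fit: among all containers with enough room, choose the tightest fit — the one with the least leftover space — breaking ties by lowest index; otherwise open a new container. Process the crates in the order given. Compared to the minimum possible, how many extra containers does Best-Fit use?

Best-Fit: [12,3,21] [26,11] [29,8] [17,20] [35] [11] → 6 containers.
Total size 193 m³; any packing needs at least ⌈193/40⌉ = 5 containers.
An optimal packing achieves that bound: [35,3] [29,11] [26,12] [21,17] [20,11,8] → 5 containers.
Excess: 6 − 5 = 1.

1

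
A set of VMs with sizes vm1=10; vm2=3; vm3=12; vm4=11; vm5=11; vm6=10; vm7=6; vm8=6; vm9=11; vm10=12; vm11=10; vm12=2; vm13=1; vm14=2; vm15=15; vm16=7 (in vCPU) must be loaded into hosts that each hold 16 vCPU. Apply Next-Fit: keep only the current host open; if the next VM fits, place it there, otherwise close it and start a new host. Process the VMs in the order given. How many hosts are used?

11

Put vm1 (10 vCPU) in host 1; 6 vCPU remain.
Put vm2 (3 vCPU) in host 1; 3 vCPU remain.
Put vm3 (12 vCPU) in host 2; 4 vCPU remain.
Put vm4 (11 vCPU) in host 3; 5 vCPU remain.
Put vm5 (11 vCPU) in host 4; 5 vCPU remain.
Put vm6 (10 vCPU) in host 5; 6 vCPU remain.
Put vm7 (6 vCPU) in host 5; 0 vCPU remain.
Put vm8 (6 vCPU) in host 6; 10 vCPU remain.
Put vm9 (11 vCPU) in host 7; 5 vCPU remain.
Put vm10 (12 vCPU) in host 8; 4 vCPU remain.
Put vm11 (10 vCPU) in host 9; 6 vCPU remain.
Put vm12 (2 vCPU) in host 9; 4 vCPU remain.
Put vm13 (1 vCPU) in host 9; 3 vCPU remain.
Put vm14 (2 vCPU) in host 9; 1 vCPU remain.
Put vm15 (15 vCPU) in host 10; 1 vCPU remain.
Put vm16 (7 vCPU) in host 11; 9 vCPU remain.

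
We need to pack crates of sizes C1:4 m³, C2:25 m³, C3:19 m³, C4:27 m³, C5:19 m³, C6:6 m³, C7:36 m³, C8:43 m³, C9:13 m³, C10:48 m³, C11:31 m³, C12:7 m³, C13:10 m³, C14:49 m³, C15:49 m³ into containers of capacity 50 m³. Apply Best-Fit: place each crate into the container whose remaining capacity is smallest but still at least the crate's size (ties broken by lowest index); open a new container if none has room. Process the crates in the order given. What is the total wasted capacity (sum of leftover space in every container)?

container 1: place C1 (4 m³), 46 m³ left
container 1: place C2 (25 m³), 21 m³ left
container 1: place C3 (19 m³), 2 m³ left
container 2: place C4 (27 m³), 23 m³ left
container 2: place C5 (19 m³), 4 m³ left
container 3: place C6 (6 m³), 44 m³ left
container 3: place C7 (36 m³), 8 m³ left
container 4: place C8 (43 m³), 7 m³ left
container 5: place C9 (13 m³), 37 m³ left
container 6: place C10 (48 m³), 2 m³ left
container 5: place C11 (31 m³), 6 m³ left
container 4: place C12 (7 m³), 0 m³ left
container 7: place C13 (10 m³), 40 m³ left
container 8: place C14 (49 m³), 1 m³ left
container 9: place C15 (49 m³), 1 m³ left
9 containers × 50 m³ = 450 m³; used 386 m³; unused 64 m³.

64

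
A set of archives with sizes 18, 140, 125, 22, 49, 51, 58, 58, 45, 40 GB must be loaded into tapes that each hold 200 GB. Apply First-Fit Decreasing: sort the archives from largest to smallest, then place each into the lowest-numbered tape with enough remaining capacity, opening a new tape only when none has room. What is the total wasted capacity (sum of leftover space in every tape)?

194

Sorted descending: 140, 125, 58, 58, 51, 49, 45, 40, 22, 18.
tape 1: place 140 GB, 60 GB left
tape 2: place 125 GB, 75 GB left
tape 1: place 58 GB, 2 GB left
tape 2: place 58 GB, 17 GB left
tape 3: place 51 GB, 149 GB left
tape 3: place 49 GB, 100 GB left
tape 3: place 45 GB, 55 GB left
tape 3: place 40 GB, 15 GB left
tape 4: place 22 GB, 178 GB left
tape 4: place 18 GB, 160 GB left
4 tapes × 200 GB = 800 GB; used 606 GB; unused 194 GB.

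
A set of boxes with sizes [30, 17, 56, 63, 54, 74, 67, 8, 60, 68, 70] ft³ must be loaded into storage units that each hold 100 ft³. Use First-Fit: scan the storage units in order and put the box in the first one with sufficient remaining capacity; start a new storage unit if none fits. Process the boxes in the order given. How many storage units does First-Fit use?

9 storage units

30 ft³ → storage unit 1 (remaining 70 ft³)
17 ft³ → storage unit 1 (remaining 53 ft³)
56 ft³ → storage unit 2 (remaining 44 ft³)
63 ft³ → storage unit 3 (remaining 37 ft³)
54 ft³ → storage unit 4 (remaining 46 ft³)
74 ft³ → storage unit 5 (remaining 26 ft³)
67 ft³ → storage unit 6 (remaining 33 ft³)
8 ft³ → storage unit 1 (remaining 45 ft³)
60 ft³ → storage unit 7 (remaining 40 ft³)
68 ft³ → storage unit 8 (remaining 32 ft³)
70 ft³ → storage unit 9 (remaining 30 ft³)
Final storage units: [30,17,8] [56] [63] [54] [74] [67] [60] [68] [70].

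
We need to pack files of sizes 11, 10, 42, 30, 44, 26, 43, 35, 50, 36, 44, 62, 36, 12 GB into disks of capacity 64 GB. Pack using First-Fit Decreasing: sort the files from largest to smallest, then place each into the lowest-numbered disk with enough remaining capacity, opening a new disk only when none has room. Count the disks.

Sorted descending: 62, 50, 44, 44, 43, 42, 36, 36, 35, 30, 26, 12, 11, 10.
disk 1: place 62 GB, 2 GB left
disk 2: place 50 GB, 14 GB left
disk 3: place 44 GB, 20 GB left
disk 4: place 44 GB, 20 GB left
disk 5: place 43 GB, 21 GB left
disk 6: place 42 GB, 22 GB left
disk 7: place 36 GB, 28 GB left
disk 8: place 36 GB, 28 GB left
disk 9: place 35 GB, 29 GB left
disk 10: place 30 GB, 34 GB left
disk 7: place 26 GB, 2 GB left
disk 2: place 12 GB, 2 GB left
disk 3: place 11 GB, 9 GB left
disk 4: place 10 GB, 10 GB left
Final disks: [62] [50,12] [44,11] [44,10] [43] [42] [36,26] [36] [35] [30].

10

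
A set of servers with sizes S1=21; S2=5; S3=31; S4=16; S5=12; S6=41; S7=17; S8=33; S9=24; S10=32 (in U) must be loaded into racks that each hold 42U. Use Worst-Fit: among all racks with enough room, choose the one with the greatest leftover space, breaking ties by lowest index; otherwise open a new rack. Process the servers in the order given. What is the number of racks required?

7 racks

S1 (21U) → rack 1 (remaining 21U)
S2 (5U) → rack 1 (remaining 16U)
S3 (31U) → rack 2 (remaining 11U)
S4 (16U) → rack 1 (remaining 0U)
S5 (12U) → rack 3 (remaining 30U)
S6 (41U) → rack 4 (remaining 1U)
S7 (17U) → rack 3 (remaining 13U)
S8 (33U) → rack 5 (remaining 9U)
S9 (24U) → rack 6 (remaining 18U)
S10 (32U) → rack 7 (remaining 10U)
Final racks: [21,5,16] [31] [12,17] [41] [33] [24] [32].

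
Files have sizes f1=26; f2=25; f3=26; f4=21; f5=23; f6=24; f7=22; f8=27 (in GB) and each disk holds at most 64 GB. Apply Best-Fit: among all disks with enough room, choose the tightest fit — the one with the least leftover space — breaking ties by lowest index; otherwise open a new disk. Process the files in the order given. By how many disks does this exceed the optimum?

Best-Fit: [26,25] [26,21] [23,24] [22,27] → 4 disks.
Total size 194 GB; any packing needs at least ⌈194/64⌉ = 4 disks.
So 4 is already optimal.

0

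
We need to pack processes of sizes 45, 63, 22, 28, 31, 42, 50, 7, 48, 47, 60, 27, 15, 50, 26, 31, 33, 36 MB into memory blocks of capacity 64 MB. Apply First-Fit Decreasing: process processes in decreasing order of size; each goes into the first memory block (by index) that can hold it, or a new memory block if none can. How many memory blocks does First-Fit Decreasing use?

12

Sorted descending: 63, 60, 50, 50, 48, 47, 45, 42, 36, 33, 31, 31, 28, 27, 26, 22, 15, 7.
63 MB → memory block 1 (remaining 1 MB)
60 MB → memory block 2 (remaining 4 MB)
50 MB → memory block 3 (remaining 14 MB)
50 MB → memory block 4 (remaining 14 MB)
48 MB → memory block 5 (remaining 16 MB)
47 MB → memory block 6 (remaining 17 MB)
45 MB → memory block 7 (remaining 19 MB)
42 MB → memory block 8 (remaining 22 MB)
36 MB → memory block 9 (remaining 28 MB)
33 MB → memory block 10 (remaining 31 MB)
31 MB → memory block 10 (remaining 0 MB)
31 MB → memory block 11 (remaining 33 MB)
28 MB → memory block 9 (remaining 0 MB)
27 MB → memory block 11 (remaining 6 MB)
26 MB → memory block 12 (remaining 38 MB)
22 MB → memory block 8 (remaining 0 MB)
15 MB → memory block 5 (remaining 1 MB)
7 MB → memory block 3 (remaining 7 MB)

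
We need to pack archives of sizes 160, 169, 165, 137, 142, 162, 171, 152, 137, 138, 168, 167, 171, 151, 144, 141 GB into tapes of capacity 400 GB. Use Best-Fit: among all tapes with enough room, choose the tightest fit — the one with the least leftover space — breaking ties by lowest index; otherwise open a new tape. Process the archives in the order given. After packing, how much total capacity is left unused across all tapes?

Put 160 GB in tape 1; 240 GB remain.
Put 169 GB in tape 1; 71 GB remain.
Put 165 GB in tape 2; 235 GB remain.
Put 137 GB in tape 2; 98 GB remain.
Put 142 GB in tape 3; 258 GB remain.
Put 162 GB in tape 3; 96 GB remain.
Put 171 GB in tape 4; 229 GB remain.
Put 152 GB in tape 4; 77 GB remain.
Put 137 GB in tape 5; 263 GB remain.
Put 138 GB in tape 5; 125 GB remain.
Put 168 GB in tape 6; 232 GB remain.
Put 167 GB in tape 6; 65 GB remain.
Put 171 GB in tape 7; 229 GB remain.
Put 151 GB in tape 7; 78 GB remain.
Put 144 GB in tape 8; 256 GB remain.
Put 141 GB in tape 8; 115 GB remain.
8 tapes × 400 GB = 3200 GB; used 2475 GB; unused 725 GB.

725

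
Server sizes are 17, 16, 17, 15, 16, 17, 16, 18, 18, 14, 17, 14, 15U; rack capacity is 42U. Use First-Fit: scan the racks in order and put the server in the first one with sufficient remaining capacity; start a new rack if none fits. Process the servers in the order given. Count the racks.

7

Put 17U in rack 1; 25U remain.
Put 16U in rack 1; 9U remain.
Put 17U in rack 2; 25U remain.
Put 15U in rack 2; 10U remain.
Put 16U in rack 3; 26U remain.
Put 17U in rack 3; 9U remain.
Put 16U in rack 4; 26U remain.
Put 18U in rack 4; 8U remain.
Put 18U in rack 5; 24U remain.
Put 14U in rack 5; 10U remain.
Put 17U in rack 6; 25U remain.
Put 14U in rack 6; 11U remain.
Put 15U in rack 7; 27U remain.
Final racks: [17,16] [17,15] [16,17] [16,18] [18,14] [17,14] [15].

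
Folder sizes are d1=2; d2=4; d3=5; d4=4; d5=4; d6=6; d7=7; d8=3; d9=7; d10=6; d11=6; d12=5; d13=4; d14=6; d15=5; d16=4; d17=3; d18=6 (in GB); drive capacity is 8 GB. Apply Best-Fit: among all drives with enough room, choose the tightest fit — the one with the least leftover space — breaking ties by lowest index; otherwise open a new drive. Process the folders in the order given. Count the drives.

Put d1 (2 GB) in drive 1; 6 GB remain.
Put d2 (4 GB) in drive 1; 2 GB remain.
Put d3 (5 GB) in drive 2; 3 GB remain.
Put d4 (4 GB) in drive 3; 4 GB remain.
Put d5 (4 GB) in drive 3; 0 GB remain.
Put d6 (6 GB) in drive 4; 2 GB remain.
Put d7 (7 GB) in drive 5; 1 GB remain.
Put d8 (3 GB) in drive 2; 0 GB remain.
Put d9 (7 GB) in drive 6; 1 GB remain.
Put d10 (6 GB) in drive 7; 2 GB remain.
Put d11 (6 GB) in drive 8; 2 GB remain.
Put d12 (5 GB) in drive 9; 3 GB remain.
Put d13 (4 GB) in drive 10; 4 GB remain.
Put d14 (6 GB) in drive 11; 2 GB remain.
Put d15 (5 GB) in drive 12; 3 GB remain.
Put d16 (4 GB) in drive 10; 0 GB remain.
Put d17 (3 GB) in drive 9; 0 GB remain.
Put d18 (6 GB) in drive 13; 2 GB remain.

13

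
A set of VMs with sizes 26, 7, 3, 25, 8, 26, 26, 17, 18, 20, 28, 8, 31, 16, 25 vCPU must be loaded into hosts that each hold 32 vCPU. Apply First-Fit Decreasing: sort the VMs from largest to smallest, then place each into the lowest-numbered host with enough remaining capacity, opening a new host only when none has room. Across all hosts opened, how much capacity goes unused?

Sorted descending: 31, 28, 26, 26, 26, 25, 25, 20, 18, 17, 16, 8, 8, 7, 3.
host 1: place 31 vCPU, 1 vCPU left
host 2: place 28 vCPU, 4 vCPU left
host 3: place 26 vCPU, 6 vCPU left
host 4: place 26 vCPU, 6 vCPU left
host 5: place 26 vCPU, 6 vCPU left
host 6: place 25 vCPU, 7 vCPU left
host 7: place 25 vCPU, 7 vCPU left
host 8: place 20 vCPU, 12 vCPU left
host 9: place 18 vCPU, 14 vCPU left
host 10: place 17 vCPU, 15 vCPU left
host 11: place 16 vCPU, 16 vCPU left
host 8: place 8 vCPU, 4 vCPU left
host 9: place 8 vCPU, 6 vCPU left
host 6: place 7 vCPU, 0 vCPU left
host 2: place 3 vCPU, 1 vCPU left
11 hosts × 32 vCPU = 352 vCPU; used 284 vCPU; unused 68 vCPU.

68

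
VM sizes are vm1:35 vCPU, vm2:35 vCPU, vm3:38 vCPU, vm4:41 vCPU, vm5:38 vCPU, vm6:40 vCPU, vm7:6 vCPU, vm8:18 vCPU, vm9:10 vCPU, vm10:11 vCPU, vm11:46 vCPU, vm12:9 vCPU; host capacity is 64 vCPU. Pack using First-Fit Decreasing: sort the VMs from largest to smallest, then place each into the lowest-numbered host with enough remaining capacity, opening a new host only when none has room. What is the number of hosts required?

7

Sorted descending: 46, 41, 40, 38, 38, 35, 35, 18, 11, 10, 9, 6.
46 vCPU → host 1 (remaining 18 vCPU)
41 vCPU → host 2 (remaining 23 vCPU)
40 vCPU → host 3 (remaining 24 vCPU)
38 vCPU → host 4 (remaining 26 vCPU)
38 vCPU → host 5 (remaining 26 vCPU)
35 vCPU → host 6 (remaining 29 vCPU)
35 vCPU → host 7 (remaining 29 vCPU)
18 vCPU → host 1 (remaining 0 vCPU)
11 vCPU → host 2 (remaining 12 vCPU)
10 vCPU → host 2 (remaining 2 vCPU)
9 vCPU → host 3 (remaining 15 vCPU)
6 vCPU → host 3 (remaining 9 vCPU)
Final hosts: [46,18] [41,11,10] [40,9,6] [38] [38] [35] [35].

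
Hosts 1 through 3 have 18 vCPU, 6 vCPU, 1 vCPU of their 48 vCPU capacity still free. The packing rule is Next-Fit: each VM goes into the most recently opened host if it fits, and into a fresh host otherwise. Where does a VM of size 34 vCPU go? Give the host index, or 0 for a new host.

Next-Fit only looks at host 3, which has 1 vCPU free.
34 vCPU does not fit, so a new host is opened.

0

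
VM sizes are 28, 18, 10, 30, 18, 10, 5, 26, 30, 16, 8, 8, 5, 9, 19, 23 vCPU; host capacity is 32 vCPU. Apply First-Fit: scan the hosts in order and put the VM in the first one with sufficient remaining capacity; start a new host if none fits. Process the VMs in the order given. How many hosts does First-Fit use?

host 1: place 28 vCPU, 4 vCPU left
host 2: place 18 vCPU, 14 vCPU left
host 2: place 10 vCPU, 4 vCPU left
host 3: place 30 vCPU, 2 vCPU left
host 4: place 18 vCPU, 14 vCPU left
host 4: place 10 vCPU, 4 vCPU left
host 5: place 5 vCPU, 27 vCPU left
host 5: place 26 vCPU, 1 vCPU left
host 6: place 30 vCPU, 2 vCPU left
host 7: place 16 vCPU, 16 vCPU left
host 7: place 8 vCPU, 8 vCPU left
host 7: place 8 vCPU, 0 vCPU left
host 8: place 5 vCPU, 27 vCPU left
host 8: place 9 vCPU, 18 vCPU left
host 9: place 19 vCPU, 13 vCPU left
host 10: place 23 vCPU, 9 vCPU left

10 hosts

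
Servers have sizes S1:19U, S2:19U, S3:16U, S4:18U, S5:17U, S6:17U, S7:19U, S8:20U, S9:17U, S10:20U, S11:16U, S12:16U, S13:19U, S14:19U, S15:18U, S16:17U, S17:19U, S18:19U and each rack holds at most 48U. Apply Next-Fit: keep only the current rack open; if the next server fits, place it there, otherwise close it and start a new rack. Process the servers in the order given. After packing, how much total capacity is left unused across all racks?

107

Put S1 (19U) in rack 1; 29U remain.
Put S2 (19U) in rack 1; 10U remain.
Put S3 (16U) in rack 2; 32U remain.
Put S4 (18U) in rack 2; 14U remain.
Put S5 (17U) in rack 3; 31U remain.
Put S6 (17U) in rack 3; 14U remain.
Put S7 (19U) in rack 4; 29U remain.
Put S8 (20U) in rack 4; 9U remain.
Put S9 (17U) in rack 5; 31U remain.
Put S10 (20U) in rack 5; 11U remain.
Put S11 (16U) in rack 6; 32U remain.
Put S12 (16U) in rack 6; 16U remain.
Put S13 (19U) in rack 7; 29U remain.
Put S14 (19U) in rack 7; 10U remain.
Put S15 (18U) in rack 8; 30U remain.
Put S16 (17U) in rack 8; 13U remain.
Put S17 (19U) in rack 9; 29U remain.
Put S18 (19U) in rack 9; 10U remain.
9 racks × 48U = 432U; used 325U; unused 107U.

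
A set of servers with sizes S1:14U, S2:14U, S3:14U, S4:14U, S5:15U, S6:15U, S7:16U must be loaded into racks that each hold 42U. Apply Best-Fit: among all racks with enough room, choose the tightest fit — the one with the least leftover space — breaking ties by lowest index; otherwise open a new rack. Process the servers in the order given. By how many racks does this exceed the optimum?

0

Best-Fit: [14,14,14] [14,15] [15,16] → 3 racks.
Total size 102U; any packing needs at least ⌈102/42⌉ = 3 racks.
So 3 is already optimal.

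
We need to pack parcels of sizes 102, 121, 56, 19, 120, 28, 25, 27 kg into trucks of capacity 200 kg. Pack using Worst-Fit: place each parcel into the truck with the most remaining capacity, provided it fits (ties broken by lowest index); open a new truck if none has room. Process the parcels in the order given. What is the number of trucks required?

3 trucks

truck 1: place 102 kg, 98 kg left
truck 2: place 121 kg, 79 kg left
truck 1: place 56 kg, 42 kg left
truck 2: place 19 kg, 60 kg left
truck 3: place 120 kg, 80 kg left
truck 3: place 28 kg, 52 kg left
truck 2: place 25 kg, 35 kg left
truck 3: place 27 kg, 25 kg left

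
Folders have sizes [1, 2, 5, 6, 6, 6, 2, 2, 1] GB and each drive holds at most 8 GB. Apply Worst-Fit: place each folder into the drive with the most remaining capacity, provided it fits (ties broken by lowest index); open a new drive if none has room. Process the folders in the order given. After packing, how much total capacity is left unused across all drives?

1 GB → drive 1 (remaining 7 GB)
2 GB → drive 1 (remaining 5 GB)
5 GB → drive 1 (remaining 0 GB)
6 GB → drive 2 (remaining 2 GB)
6 GB → drive 3 (remaining 2 GB)
6 GB → drive 4 (remaining 2 GB)
2 GB → drive 2 (remaining 0 GB)
2 GB → drive 3 (remaining 0 GB)
1 GB → drive 4 (remaining 1 GB)
4 drives × 8 GB = 32 GB; used 31 GB; unused 1 GB.

1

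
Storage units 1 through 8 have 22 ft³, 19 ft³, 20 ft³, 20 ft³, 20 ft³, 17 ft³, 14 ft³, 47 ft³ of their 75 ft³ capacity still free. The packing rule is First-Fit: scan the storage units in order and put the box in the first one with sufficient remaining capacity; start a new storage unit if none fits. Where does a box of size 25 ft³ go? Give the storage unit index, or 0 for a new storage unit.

8

Storage units with room: storage unit 8 (47 ft³).
The first with room is storage unit 8.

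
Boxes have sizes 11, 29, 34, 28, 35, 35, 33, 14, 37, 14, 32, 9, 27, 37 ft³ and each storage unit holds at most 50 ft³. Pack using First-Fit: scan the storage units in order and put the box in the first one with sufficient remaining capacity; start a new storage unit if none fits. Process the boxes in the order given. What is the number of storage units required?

11 ft³ → storage unit 1 (remaining 39 ft³)
29 ft³ → storage unit 1 (remaining 10 ft³)
34 ft³ → storage unit 2 (remaining 16 ft³)
28 ft³ → storage unit 3 (remaining 22 ft³)
35 ft³ → storage unit 4 (remaining 15 ft³)
35 ft³ → storage unit 5 (remaining 15 ft³)
33 ft³ → storage unit 6 (remaining 17 ft³)
14 ft³ → storage unit 2 (remaining 2 ft³)
37 ft³ → storage unit 7 (remaining 13 ft³)
14 ft³ → storage unit 3 (remaining 8 ft³)
32 ft³ → storage unit 8 (remaining 18 ft³)
9 ft³ → storage unit 1 (remaining 1 ft³)
27 ft³ → storage unit 9 (remaining 23 ft³)
37 ft³ → storage unit 10 (remaining 13 ft³)
Final storage units: [11,29,9] [34,14] [28,14] [35] [35] [33] [37] [32] [27] [37].

10 storage units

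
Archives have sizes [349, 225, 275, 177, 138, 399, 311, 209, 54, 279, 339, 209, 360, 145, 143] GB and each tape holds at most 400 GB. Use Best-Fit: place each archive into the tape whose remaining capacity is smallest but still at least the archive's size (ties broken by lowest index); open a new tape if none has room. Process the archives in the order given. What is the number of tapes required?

11

tape 1: place 349 GB, 51 GB left
tape 2: place 225 GB, 175 GB left
tape 3: place 275 GB, 125 GB left
tape 4: place 177 GB, 223 GB left
tape 2: place 138 GB, 37 GB left
tape 5: place 399 GB, 1 GB left
tape 6: place 311 GB, 89 GB left
tape 4: place 209 GB, 14 GB left
tape 6: place 54 GB, 35 GB left
tape 7: place 279 GB, 121 GB left
tape 8: place 339 GB, 61 GB left
tape 9: place 209 GB, 191 GB left
tape 10: place 360 GB, 40 GB left
tape 9: place 145 GB, 46 GB left
tape 11: place 143 GB, 257 GB left
Final tapes: [349] [225,138] [275] [177,209] [399] [311,54] [279] [339] [209,145] [360] [143].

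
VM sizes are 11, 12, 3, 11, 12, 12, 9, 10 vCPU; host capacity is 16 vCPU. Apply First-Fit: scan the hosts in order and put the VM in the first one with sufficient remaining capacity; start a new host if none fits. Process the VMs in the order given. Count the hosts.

7 hosts

11 vCPU → host 1 (remaining 5 vCPU)
12 vCPU → host 2 (remaining 4 vCPU)
3 vCPU → host 1 (remaining 2 vCPU)
11 vCPU → host 3 (remaining 5 vCPU)
12 vCPU → host 4 (remaining 4 vCPU)
12 vCPU → host 5 (remaining 4 vCPU)
9 vCPU → host 6 (remaining 7 vCPU)
10 vCPU → host 7 (remaining 6 vCPU)
Final hosts: [11,3] [12] [11] [12] [12] [9] [10].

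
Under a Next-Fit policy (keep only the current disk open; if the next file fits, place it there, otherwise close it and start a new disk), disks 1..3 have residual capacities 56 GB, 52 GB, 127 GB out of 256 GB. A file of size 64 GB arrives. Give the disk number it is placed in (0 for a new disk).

Next-Fit only looks at disk 3, which has 127 GB free.
64 GB fits there.

3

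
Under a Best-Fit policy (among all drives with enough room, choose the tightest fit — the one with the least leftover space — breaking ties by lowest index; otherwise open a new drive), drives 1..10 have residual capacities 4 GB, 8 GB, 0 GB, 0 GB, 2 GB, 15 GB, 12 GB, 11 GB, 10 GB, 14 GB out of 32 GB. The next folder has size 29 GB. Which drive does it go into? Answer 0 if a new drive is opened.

No drive has ≥ 29 GB free, so a new drive is opened.

0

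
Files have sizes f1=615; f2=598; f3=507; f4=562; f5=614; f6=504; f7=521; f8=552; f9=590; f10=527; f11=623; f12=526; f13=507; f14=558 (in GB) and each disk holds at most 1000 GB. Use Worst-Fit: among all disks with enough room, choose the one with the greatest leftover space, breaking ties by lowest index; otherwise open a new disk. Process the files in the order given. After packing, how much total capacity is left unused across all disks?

6196

f1 (615 GB) → disk 1 (remaining 385 GB)
f2 (598 GB) → disk 2 (remaining 402 GB)
f3 (507 GB) → disk 3 (remaining 493 GB)
f4 (562 GB) → disk 4 (remaining 438 GB)
f5 (614 GB) → disk 5 (remaining 386 GB)
f6 (504 GB) → disk 6 (remaining 496 GB)
f7 (521 GB) → disk 7 (remaining 479 GB)
f8 (552 GB) → disk 8 (remaining 448 GB)
f9 (590 GB) → disk 9 (remaining 410 GB)
f10 (527 GB) → disk 10 (remaining 473 GB)
f11 (623 GB) → disk 11 (remaining 377 GB)
f12 (526 GB) → disk 12 (remaining 474 GB)
f13 (507 GB) → disk 13 (remaining 493 GB)
f14 (558 GB) → disk 14 (remaining 442 GB)
14 disks × 1000 GB = 14000 GB; used 7804 GB; unused 6196 GB.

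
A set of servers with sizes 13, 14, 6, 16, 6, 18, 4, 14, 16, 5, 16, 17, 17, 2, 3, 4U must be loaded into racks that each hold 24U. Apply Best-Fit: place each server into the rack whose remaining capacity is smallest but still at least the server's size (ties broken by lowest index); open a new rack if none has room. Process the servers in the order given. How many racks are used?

13U → rack 1 (remaining 11U)
14U → rack 2 (remaining 10U)
6U → rack 2 (remaining 4U)
16U → rack 3 (remaining 8U)
6U → rack 3 (remaining 2U)
18U → rack 4 (remaining 6U)
4U → rack 2 (remaining 0U)
14U → rack 5 (remaining 10U)
16U → rack 6 (remaining 8U)
5U → rack 4 (remaining 1U)
16U → rack 7 (remaining 8U)
17U → rack 8 (remaining 7U)
17U → rack 9 (remaining 7U)
2U → rack 3 (remaining 0U)
3U → rack 8 (remaining 4U)
4U → rack 8 (remaining 0U)

9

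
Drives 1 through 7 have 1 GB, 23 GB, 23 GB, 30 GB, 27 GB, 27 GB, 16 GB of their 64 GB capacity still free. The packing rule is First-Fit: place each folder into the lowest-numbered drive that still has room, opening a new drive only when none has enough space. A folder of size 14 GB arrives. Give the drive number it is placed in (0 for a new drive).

2

Drives with room: drive 2 (23 GB), drive 3 (23 GB), drive 4 (30 GB), drive 5 (27 GB), drive 6 (27 GB), drive 7 (16 GB).
The first with room is drive 2.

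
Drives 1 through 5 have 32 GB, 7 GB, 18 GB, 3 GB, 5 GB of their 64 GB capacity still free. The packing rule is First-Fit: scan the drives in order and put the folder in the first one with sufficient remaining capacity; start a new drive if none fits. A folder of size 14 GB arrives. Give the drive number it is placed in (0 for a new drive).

1

Drives with room: drive 1 (32 GB), drive 3 (18 GB).
The first with room is drive 1.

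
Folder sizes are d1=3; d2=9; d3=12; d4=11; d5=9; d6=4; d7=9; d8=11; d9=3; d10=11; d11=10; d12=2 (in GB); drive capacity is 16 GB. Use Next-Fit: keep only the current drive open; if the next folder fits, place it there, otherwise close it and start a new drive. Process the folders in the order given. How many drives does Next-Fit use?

8

d1 (3 GB) → drive 1 (remaining 13 GB)
d2 (9 GB) → drive 1 (remaining 4 GB)
d3 (12 GB) → drive 2 (remaining 4 GB)
d4 (11 GB) → drive 3 (remaining 5 GB)
d5 (9 GB) → drive 4 (remaining 7 GB)
d6 (4 GB) → drive 4 (remaining 3 GB)
d7 (9 GB) → drive 5 (remaining 7 GB)
d8 (11 GB) → drive 6 (remaining 5 GB)
d9 (3 GB) → drive 6 (remaining 2 GB)
d10 (11 GB) → drive 7 (remaining 5 GB)
d11 (10 GB) → drive 8 (remaining 6 GB)
d12 (2 GB) → drive 8 (remaining 4 GB)
Final drives: [3,9] [12] [11] [9,4] [9] [11,3] [11] [10,2].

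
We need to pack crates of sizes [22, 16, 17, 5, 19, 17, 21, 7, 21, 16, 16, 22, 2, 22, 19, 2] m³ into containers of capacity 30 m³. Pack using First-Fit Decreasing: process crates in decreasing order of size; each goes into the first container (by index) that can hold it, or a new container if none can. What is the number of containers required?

12 containers

Sorted descending: 22, 22, 22, 21, 21, 19, 19, 17, 17, 16, 16, 16, 7, 5, 2, 2.
container 1: place 22 m³, 8 m³ left
container 2: place 22 m³, 8 m³ left
container 3: place 22 m³, 8 m³ left
container 4: place 21 m³, 9 m³ left
container 5: place 21 m³, 9 m³ left
container 6: place 19 m³, 11 m³ left
container 7: place 19 m³, 11 m³ left
container 8: place 17 m³, 13 m³ left
container 9: place 17 m³, 13 m³ left
container 10: place 16 m³, 14 m³ left
container 11: place 16 m³, 14 m³ left
container 12: place 16 m³, 14 m³ left
container 1: place 7 m³, 1 m³ left
container 2: place 5 m³, 3 m³ left
container 2: place 2 m³, 1 m³ left
container 3: place 2 m³, 6 m³ left
Final containers: [22,7] [22,5,2] [22,2] [21] [21] [19] [19] [17] [17] [16] [16] [16].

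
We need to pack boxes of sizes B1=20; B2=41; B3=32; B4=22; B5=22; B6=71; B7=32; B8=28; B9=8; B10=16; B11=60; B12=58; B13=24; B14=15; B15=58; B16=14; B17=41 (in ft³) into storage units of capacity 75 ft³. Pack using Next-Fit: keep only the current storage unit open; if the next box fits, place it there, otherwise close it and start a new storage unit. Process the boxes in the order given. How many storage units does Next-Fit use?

11

B1 (20 ft³) → storage unit 1 (remaining 55 ft³)
B2 (41 ft³) → storage unit 1 (remaining 14 ft³)
B3 (32 ft³) → storage unit 2 (remaining 43 ft³)
B4 (22 ft³) → storage unit 2 (remaining 21 ft³)
B5 (22 ft³) → storage unit 3 (remaining 53 ft³)
B6 (71 ft³) → storage unit 4 (remaining 4 ft³)
B7 (32 ft³) → storage unit 5 (remaining 43 ft³)
B8 (28 ft³) → storage unit 5 (remaining 15 ft³)
B9 (8 ft³) → storage unit 5 (remaining 7 ft³)
B10 (16 ft³) → storage unit 6 (remaining 59 ft³)
B11 (60 ft³) → storage unit 7 (remaining 15 ft³)
B12 (58 ft³) → storage unit 8 (remaining 17 ft³)
B13 (24 ft³) → storage unit 9 (remaining 51 ft³)
B14 (15 ft³) → storage unit 9 (remaining 36 ft³)
B15 (58 ft³) → storage unit 10 (remaining 17 ft³)
B16 (14 ft³) → storage unit 10 (remaining 3 ft³)
B17 (41 ft³) → storage unit 11 (remaining 34 ft³)
Final storage units: [20,41] [32,22] [22] [71] [32,28,8] [16] [60] [58] [24,15] [58,14] [41].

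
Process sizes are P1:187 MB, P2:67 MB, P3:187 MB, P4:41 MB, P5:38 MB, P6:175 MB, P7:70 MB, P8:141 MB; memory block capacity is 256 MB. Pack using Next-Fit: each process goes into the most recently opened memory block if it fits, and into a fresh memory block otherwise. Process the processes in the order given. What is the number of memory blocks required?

Put P1 (187 MB) in memory block 1; 69 MB remain.
Put P2 (67 MB) in memory block 1; 2 MB remain.
Put P3 (187 MB) in memory block 2; 69 MB remain.
Put P4 (41 MB) in memory block 2; 28 MB remain.
Put P5 (38 MB) in memory block 3; 218 MB remain.
Put P6 (175 MB) in memory block 3; 43 MB remain.
Put P7 (70 MB) in memory block 4; 186 MB remain.
Put P8 (141 MB) in memory block 4; 45 MB remain.
Final memory blocks: [187,67] [187,41] [38,175] [70,141].

4 memory blocks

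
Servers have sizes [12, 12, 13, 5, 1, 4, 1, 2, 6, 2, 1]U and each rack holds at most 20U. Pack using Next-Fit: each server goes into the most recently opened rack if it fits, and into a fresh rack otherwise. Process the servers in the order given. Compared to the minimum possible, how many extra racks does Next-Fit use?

1

Next-Fit: [12] [12] [13,5,1] [4,1,2,6,2,1] → 4 racks.
Total size 59U; any packing needs at least ⌈59/20⌉ = 3 racks.
An optimal packing achieves that bound: [13,6,1] [12,5,2,1] [12,4,2,1] → 3 racks.
Excess: 4 − 3 = 1.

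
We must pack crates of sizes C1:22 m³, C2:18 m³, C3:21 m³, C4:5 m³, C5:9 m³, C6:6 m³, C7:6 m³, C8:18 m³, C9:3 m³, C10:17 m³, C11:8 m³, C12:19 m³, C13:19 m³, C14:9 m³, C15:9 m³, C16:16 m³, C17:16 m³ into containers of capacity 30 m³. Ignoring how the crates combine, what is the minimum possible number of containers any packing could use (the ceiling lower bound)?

Total size = 22 + 18 + 21 + 5 + 9 + 6 + 6 + 18 + 3 + 17 + 8 + 19 + 19 + 9 + 9 + 16 + 16 = 221 m³.
⌈221 / 30⌉ = 8.

8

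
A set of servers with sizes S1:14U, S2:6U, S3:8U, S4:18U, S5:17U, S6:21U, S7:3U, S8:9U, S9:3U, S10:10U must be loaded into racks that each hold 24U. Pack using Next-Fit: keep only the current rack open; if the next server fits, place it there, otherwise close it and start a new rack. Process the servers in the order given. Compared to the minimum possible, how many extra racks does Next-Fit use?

Next-Fit: [14,6] [8] [18] [17] [21,3] [9,3,10] → 6 racks.
Total size 109U; any packing needs at least ⌈109/24⌉ = 5 racks.
An optimal packing achieves that bound: [21,3] [18,6] [17,3] [14,10] [9,8] → 5 racks.
Excess: 6 − 5 = 1.

1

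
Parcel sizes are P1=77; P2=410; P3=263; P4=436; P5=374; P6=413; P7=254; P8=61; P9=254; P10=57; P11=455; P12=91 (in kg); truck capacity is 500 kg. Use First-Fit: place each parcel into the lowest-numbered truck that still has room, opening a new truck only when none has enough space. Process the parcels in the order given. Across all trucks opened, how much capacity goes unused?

truck 1: place P1 (77 kg), 423 kg left
truck 1: place P2 (410 kg), 13 kg left
truck 2: place P3 (263 kg), 237 kg left
truck 3: place P4 (436 kg), 64 kg left
truck 4: place P5 (374 kg), 126 kg left
truck 5: place P6 (413 kg), 87 kg left
truck 6: place P7 (254 kg), 246 kg left
truck 2: place P8 (61 kg), 176 kg left
truck 7: place P9 (254 kg), 246 kg left
truck 2: place P10 (57 kg), 119 kg left
truck 8: place P11 (455 kg), 45 kg left
truck 2: place P12 (91 kg), 28 kg left
8 trucks × 500 kg = 4000 kg; used 3145 kg; unused 855 kg.

855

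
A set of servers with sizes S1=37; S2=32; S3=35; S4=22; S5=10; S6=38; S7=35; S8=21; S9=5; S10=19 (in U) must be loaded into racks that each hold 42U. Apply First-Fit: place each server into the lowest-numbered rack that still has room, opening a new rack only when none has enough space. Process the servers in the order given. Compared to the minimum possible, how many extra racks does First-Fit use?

First-Fit: [37,5] [32,10] [35] [22,19] [38] [35] [21] → 7 racks.
Total size 254U; any packing needs at least ⌈254/42⌉ = 7 racks.
So 7 is already optimal.

0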